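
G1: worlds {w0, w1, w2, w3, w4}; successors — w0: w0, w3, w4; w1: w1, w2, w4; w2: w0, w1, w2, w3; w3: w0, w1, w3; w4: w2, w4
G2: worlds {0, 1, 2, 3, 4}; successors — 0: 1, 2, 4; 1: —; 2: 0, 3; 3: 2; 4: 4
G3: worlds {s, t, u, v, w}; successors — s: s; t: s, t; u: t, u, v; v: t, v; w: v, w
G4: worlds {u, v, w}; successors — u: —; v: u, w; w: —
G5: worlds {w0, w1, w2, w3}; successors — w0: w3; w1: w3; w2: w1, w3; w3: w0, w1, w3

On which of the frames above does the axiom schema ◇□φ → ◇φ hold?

G1, G3, G5

Frame correspondent (Sahlqvist): ∀x ∀y (xRy → ∃w (yRw ∧ xRw)) — i.e. a generalized confluence (Geach) condition.
G1: condition met.
G2: fails — 0R1 but no w with 1Rw and 0Rw.
G3: condition met.
G4: fails — vRu but no t with uRt and vRt.
G5: condition met.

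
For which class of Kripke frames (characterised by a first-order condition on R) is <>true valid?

Seriality

◇⊤ holds at w iff w has a successor, so frame-validity of ◇⊤ is exactly seriality. Equivalently via □q → ◇q:
Suppose □q→◇q is valid. At any x set V(q)=W. Then □q at x, so ◇q at x, so x has a successor.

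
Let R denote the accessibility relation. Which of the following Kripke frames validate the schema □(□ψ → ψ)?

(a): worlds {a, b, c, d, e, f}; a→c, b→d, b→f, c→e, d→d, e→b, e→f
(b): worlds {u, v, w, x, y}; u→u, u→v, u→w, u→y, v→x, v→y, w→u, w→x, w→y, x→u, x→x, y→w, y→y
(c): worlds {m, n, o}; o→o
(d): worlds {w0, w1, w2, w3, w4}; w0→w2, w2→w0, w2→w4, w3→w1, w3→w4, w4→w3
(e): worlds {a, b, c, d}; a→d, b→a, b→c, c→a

(c)

The schema corresponds to shift-reflexivity: ∀x ∀y (Rxy → Ryy).
(a): fails — Reb but not Rbb.
(b): fails — Ruv but not Rvv.
(c): holds.
(d): fails — Rw2w4 but not Rw4w4.
(e): fails — Rca but not Raa.
Valid on: (c).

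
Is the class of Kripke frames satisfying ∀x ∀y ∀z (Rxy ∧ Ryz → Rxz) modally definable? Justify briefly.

Yes: it is transitivity, defined by the 4 schema □q → □□q.

Definable; □q → □□q defines it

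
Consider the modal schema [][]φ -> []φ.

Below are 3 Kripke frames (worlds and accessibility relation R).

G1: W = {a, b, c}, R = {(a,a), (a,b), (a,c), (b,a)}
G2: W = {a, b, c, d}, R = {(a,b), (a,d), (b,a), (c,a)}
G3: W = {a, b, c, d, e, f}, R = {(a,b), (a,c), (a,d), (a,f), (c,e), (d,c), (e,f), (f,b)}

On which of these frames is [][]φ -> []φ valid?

G1

This is the axiom for density; its first-order frame correspondent is forall x forall y (Rxy -> exists z (Rxz & Rzy)).
G1: holds.
G2: fails — Rca but no z with Rcz and Rza.
G3: fails — Rdc but no z with Rdz and Rzc.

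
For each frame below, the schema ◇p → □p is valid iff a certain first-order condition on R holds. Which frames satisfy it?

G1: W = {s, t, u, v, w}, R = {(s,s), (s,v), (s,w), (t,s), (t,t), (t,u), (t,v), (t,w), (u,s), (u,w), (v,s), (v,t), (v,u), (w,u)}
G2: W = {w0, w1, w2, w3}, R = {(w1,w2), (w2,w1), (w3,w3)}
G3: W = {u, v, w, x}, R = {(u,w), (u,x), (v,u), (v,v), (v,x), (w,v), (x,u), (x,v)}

Frame correspondent (Sahlqvist): ∀x ∀y ∀z (Rxy ∧ Rxz → y = z) — i.e. partial functionality.
G1: fails — s sees both s and v.
G2: ✓.
G3: fails — u sees both w and x.
Valid on: G2.

G2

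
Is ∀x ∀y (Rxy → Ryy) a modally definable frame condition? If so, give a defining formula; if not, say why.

The condition is shift-reflexivity. A defining modal formula is □(□p → p).
Suppose □(□p→p) is valid. Take Rxy and set V(p)={w : Ryw}. Then at y, □p holds; since □(□p→p) at x, □p→p at y, so p at y, i.e. Ryy.

Definable; □(□p → p) defines it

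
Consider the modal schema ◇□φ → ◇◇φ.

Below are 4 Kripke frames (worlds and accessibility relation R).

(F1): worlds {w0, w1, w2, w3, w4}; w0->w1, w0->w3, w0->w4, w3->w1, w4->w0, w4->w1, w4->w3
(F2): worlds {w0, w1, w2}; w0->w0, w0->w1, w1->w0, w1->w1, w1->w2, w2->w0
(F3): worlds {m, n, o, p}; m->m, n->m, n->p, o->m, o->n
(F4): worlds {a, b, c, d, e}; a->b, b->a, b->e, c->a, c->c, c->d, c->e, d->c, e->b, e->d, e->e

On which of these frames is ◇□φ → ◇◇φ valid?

This is the axiom for a generalized confluence (Geach) condition; its first-order frame correspondent is ∀x ∀y (xRy → ∃w (yRw ∧ xR²w)).
(F1): fails — w0Rw1 but no w with w1Rw and w0R²w.
(F2): satisfies the condition.
(F3): fails — nRp but no w with pRw and nR²w.
(F4): satisfies the condition.
Valid on: (F2), (F4).

(F2), (F4)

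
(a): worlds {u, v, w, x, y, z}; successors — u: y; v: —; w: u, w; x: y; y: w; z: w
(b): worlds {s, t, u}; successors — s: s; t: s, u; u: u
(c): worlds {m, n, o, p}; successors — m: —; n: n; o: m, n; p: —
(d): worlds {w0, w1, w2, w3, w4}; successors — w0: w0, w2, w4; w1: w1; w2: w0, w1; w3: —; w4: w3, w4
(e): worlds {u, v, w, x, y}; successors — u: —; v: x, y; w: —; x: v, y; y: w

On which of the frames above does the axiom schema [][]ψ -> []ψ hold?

Frame correspondent (Sahlqvist): forall x forall y (Rxy -> exists z (Rxz & Rzy)) — i.e. density.
(a): fails — Ruy but no t with Rut and Rty.
(b): holds.
(c): fails — Rom but no z with Roz and Rzm.
(d): holds.
(e): fails — Rvx but no z with Rvz and Rzx.
Valid on: (b), (d).

(b), (d)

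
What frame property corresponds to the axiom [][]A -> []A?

Suppose □□A→□A is valid. Take Rxy and set V(A)={w : xR²w}. Then □□A at x, so □A at x, so A at y, i.e. ∃z(Rxz∧Rzy).
Conversely, any frame satisfying forall x forall y (Rxy -> exists z (Rxz & Rzy)) validates the schema.
Frame condition: forall x forall y (Rxy -> exists z (Rxz & Rzy)).

density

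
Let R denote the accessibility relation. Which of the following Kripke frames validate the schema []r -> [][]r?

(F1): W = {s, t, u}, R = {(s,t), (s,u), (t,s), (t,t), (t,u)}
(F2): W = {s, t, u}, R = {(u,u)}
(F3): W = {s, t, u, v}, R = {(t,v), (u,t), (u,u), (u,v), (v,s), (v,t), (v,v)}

(F2)

This is the axiom for transitivity; its first-order frame correspondent is forall x forall y forall z (Rxy & Ryz -> Rxz).
(F1): fails — Rst and Rts but not Rss.
(F2): ✓.
(F3): fails — Ruv and Rvs but not Rus.
Valid on: (F2).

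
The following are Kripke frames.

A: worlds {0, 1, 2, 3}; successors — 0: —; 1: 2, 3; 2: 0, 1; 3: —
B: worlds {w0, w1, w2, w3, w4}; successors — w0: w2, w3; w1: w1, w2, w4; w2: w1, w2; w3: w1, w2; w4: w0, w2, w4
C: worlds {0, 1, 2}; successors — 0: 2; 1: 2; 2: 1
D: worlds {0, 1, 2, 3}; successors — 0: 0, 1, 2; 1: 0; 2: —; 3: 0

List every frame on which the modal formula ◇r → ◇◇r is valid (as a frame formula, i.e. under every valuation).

The schema corresponds to a generalized confluence (Geach) condition: ∀x ∀y (xRy → ∃w (y = w ∧ xR²w)).
A: fails — 1R2 but no w with 2=w and 1R²w.
B: fails — w0Rw3 but no w with w3=w and w0R²w.
C: fails — 0R2 but no w with 2=w and 0R²w.
D: holds.

D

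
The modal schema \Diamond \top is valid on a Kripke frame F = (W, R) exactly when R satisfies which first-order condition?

◇⊤ holds at w iff w has a successor, so frame-validity of ◇⊤ is exactly seriality. Equivalently via □r → ◇r:
Suppose □r→◇r is valid. At any x set V(r)=W. Then □r at x, so ◇r at x, so x has a successor.
Conversely, on a frame with seriality the schema holds at every world under every valuation.
So the correspondent is seriality.

seriality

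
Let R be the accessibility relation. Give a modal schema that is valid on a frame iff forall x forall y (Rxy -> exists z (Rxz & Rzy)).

A defining formula is □□s → □s (the C4 axiom).
Suppose □□s→□s is valid. Take Rxy and set V(s)={w : xR²w}. Then □□s at x, so □s at x, so s at y, i.e. ∃z(Rxz∧Rzy).

□□s → □s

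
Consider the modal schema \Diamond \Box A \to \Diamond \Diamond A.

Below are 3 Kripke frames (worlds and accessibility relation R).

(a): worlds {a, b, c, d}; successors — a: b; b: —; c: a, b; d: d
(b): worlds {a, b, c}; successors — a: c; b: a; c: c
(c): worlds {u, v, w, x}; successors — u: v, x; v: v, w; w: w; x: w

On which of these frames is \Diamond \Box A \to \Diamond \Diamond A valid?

This is the axiom for a generalized confluence (Geach) condition; its first-order frame correspondent is \forall x \forall y (xRy \to \exists w (yRw \wedge x R^2 w)).
(a): fails — aRb but no w with bRw and aR²w.
(b): satisfies the condition.
(c): satisfies the condition.

(b), (c)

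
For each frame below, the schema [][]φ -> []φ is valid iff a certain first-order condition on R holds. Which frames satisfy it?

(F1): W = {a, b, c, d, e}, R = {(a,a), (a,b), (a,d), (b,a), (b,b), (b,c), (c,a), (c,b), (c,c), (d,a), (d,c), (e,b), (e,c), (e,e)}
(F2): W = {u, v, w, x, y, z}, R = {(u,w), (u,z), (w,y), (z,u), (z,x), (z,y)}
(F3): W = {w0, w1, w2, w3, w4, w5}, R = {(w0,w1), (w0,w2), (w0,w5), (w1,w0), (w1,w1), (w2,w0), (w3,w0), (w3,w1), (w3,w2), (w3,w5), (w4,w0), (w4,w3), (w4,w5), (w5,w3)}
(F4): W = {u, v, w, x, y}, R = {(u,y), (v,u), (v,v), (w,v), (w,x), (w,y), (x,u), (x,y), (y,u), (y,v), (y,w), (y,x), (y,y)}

(F1), (F4)

This is the axiom for density; its first-order frame correspondent is forall x forall y (Rxy -> exists z (Rxz & Rzy)).
(F1): ✓.
(F2): fails — Ruz but no t with Rut and Rtz.
(F3): fails — Rw0w5 but no z with Rw0z and Rzw5.
(F4): ✓.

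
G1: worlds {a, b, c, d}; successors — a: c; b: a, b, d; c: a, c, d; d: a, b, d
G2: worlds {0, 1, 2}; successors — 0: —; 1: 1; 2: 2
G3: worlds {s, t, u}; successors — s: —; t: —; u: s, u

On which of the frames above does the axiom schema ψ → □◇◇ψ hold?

G2

The schema corresponds to a generalized confluence (Geach) condition: ∀x ∀z (xRz → ∃w (x = w ∧ zR²w)).
G1: fails — bRa but no w with b=w and aR²w.
G2: holds.
G3: fails — uRs but no w with u=w and sR²w.
Valid on: G2.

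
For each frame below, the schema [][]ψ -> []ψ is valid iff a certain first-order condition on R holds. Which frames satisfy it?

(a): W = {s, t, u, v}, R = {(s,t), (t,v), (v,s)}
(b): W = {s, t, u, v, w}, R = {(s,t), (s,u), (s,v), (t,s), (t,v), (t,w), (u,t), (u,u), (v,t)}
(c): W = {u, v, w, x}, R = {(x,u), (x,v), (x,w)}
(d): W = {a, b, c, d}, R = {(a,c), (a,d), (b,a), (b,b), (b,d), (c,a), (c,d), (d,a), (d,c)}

Frame correspondent (Sahlqvist): forall x forall y (Rxy -> exists z (Rxz & Rzy)) — i.e. density.
(a): fails — Rvs but no z with Rvz and Rzs.
(b): fails — Rvt but no z with Rvz and Rzt.
(c): fails — Rxw but no z with Rxz and Rzw.
(d): holds.

(d)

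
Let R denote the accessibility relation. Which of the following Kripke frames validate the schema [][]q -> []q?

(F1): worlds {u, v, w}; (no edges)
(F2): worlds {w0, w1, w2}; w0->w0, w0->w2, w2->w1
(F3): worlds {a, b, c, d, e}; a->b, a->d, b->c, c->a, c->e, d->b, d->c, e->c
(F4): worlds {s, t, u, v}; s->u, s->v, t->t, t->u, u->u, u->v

This is the axiom for density; its first-order frame correspondent is forall x forall y (Rxy -> exists z (Rxz & Rzy)).
(F1): ✓.
(F2): fails — Rw2w1 but no z with Rw2z and Rzw1.
(F3): fails — Rbc but no z with Rbz and Rzc.
(F4): ✓.

(F1), (F4)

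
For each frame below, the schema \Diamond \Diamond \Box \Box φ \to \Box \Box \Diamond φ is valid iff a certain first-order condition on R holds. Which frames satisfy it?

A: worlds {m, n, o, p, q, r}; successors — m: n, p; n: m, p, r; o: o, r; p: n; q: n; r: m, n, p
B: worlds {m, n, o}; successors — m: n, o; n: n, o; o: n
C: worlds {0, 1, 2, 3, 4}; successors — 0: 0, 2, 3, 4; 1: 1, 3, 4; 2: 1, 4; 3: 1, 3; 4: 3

B, C

The schema corresponds to a generalized confluence (Geach) condition: \forall x \forall y \forall z ((x R^2 y \wedge x R^2 z) \to \exists w (y R^2 w \wedge zRw)).
A: fails — mR²p, mR²p but no w with pR²w and pRw.
B: holds.
C: holds.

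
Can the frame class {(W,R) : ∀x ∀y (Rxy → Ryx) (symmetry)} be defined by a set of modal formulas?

Definable; q → □◇q defines it

This is a Sahlqvist condition; the B axiom q → □◇q defines it.
Suppose q→□◇q is valid. Take Rxy and set V(q)={x}. Then q at x, so □◇q at x, so ◇q at y, so some z with Ryz has q; z=x, i.e. Ryx.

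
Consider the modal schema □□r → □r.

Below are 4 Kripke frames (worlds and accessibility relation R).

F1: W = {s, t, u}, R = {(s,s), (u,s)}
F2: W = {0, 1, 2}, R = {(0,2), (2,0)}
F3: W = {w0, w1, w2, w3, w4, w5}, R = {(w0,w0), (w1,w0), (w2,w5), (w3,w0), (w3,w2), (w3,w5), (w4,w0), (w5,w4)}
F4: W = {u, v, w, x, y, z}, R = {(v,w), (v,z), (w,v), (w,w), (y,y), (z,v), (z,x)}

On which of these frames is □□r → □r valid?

F1

Frame correspondent (Sahlqvist): ∀x ∀y (Rxy → ∃z (Rxz ∧ Rzy)) — i.e. density.
F1: holds.
F2: fails — R20 but no z with R2z and Rz0.
F3: fails — Rw3w2 but no z with Rw3z and Rzw2.
F4: fails — Rvz but no t with Rvt and Rtz.
Valid on: F1.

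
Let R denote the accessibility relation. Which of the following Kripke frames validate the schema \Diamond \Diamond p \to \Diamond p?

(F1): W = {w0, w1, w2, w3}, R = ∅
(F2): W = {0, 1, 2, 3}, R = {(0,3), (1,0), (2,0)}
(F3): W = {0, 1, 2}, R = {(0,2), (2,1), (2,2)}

(F1)

The schema corresponds to transitivity: \forall x \forall y \forall z (Rxy \wedge Ryz \to Rxz).
(F1): ✓.
(F2): fails — R10 and R03 but not R13.
(F3): fails — R02 and R21 but not R01.
Valid on: (F1).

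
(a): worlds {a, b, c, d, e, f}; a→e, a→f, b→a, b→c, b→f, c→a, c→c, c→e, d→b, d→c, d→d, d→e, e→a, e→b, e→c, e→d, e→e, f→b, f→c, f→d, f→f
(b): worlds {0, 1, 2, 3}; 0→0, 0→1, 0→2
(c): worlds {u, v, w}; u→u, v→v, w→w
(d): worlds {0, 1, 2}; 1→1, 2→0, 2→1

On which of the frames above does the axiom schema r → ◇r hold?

(c)

This is the axiom for reflexivity; its first-order frame correspondent is ∀x Rxx.
(a): fails — world a does not see itself.
(b): fails — world 1 does not see itself.
(c): holds.
(d): fails — world 0 does not see itself.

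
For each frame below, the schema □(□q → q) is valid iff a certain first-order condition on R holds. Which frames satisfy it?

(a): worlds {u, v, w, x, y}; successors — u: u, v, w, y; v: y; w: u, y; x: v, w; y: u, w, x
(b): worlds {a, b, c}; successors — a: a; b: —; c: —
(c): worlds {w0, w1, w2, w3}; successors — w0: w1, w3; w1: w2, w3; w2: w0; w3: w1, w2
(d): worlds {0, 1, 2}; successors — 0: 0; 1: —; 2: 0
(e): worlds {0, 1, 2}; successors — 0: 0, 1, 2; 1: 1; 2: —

(b), (d)

Frame correspondent (Sahlqvist): ∀x ∀y (Rxy → Ryy) — i.e. shift-reflexivity.
(a): fails — Ruv but not Rvv.
(b): holds.
(c): fails — Rw1w2 but not Rw2w2.
(d): holds.
(e): fails — R02 but not R22.
Valid on: (b), (d).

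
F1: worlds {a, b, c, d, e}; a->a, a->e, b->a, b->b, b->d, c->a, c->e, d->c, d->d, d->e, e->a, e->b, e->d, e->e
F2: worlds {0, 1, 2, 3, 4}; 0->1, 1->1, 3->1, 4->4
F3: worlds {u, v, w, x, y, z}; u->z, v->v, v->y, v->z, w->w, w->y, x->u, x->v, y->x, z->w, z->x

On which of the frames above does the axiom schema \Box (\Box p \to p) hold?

The schema corresponds to shift-reflexivity: \forall x \forall y (Rxy \to Ryy).
F1: fails — Rdc but not Rcc.
F2: holds.
F3: fails — Ruz but not Rzz.
Valid on: F2.

F2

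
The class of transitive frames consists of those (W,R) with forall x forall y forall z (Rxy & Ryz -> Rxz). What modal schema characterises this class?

□s → □□s

A defining formula is □s → □□s (the 4 axiom).
Suppose □s→□□s is valid. Take Rxy, Ryz and set V(s)={w : Rxw}. Then □s at x, so □□s at x, so □s at y, so s at z, i.e. Rxz.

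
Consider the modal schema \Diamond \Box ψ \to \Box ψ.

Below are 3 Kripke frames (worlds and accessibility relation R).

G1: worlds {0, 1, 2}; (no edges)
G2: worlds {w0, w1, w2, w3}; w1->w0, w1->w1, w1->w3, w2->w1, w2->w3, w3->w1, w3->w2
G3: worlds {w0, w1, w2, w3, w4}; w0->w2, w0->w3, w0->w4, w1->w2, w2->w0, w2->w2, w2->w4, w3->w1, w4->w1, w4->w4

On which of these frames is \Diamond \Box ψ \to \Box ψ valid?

This is the axiom for the Euclidean property; its first-order frame correspondent is \forall x \forall y \forall z (Rxy \wedge Rxz \to Ryz).
G1: holds.
G2: fails — Rw1w0 and Rw1w1 but not Rw0w1.
G3: fails — Rw0w4 and Rw0w2 but not Rw4w2.

G1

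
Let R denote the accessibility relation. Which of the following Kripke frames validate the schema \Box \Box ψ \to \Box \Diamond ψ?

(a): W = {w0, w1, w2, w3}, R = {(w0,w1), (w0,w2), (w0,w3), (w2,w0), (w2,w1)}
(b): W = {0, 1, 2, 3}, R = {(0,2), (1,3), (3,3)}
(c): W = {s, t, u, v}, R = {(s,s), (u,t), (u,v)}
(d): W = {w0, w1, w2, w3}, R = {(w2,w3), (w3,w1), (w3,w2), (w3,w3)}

none

Frame correspondent (Sahlqvist): \forall x \forall z (xRz \to \exists w (x R^2 w \wedge zRw)) — i.e. a generalized confluence (Geach) condition.
(a): fails — w0Rw1 but no w with w0R²w and w1Rw.
(b): fails — 0R2 but no w with 0R²w and 2Rw.
(c): fails — uRt but no w with uR²w and tRw.
(d): fails — w3Rw1 but no w with w3R²w and w1Rw.
Valid on no frame.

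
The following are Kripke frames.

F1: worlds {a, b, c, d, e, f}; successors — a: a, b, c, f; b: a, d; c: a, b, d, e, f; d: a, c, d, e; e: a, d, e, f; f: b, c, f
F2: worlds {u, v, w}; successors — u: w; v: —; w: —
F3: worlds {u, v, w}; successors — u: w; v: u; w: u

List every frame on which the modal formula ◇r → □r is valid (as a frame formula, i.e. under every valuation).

F2, F3

The schema corresponds to partial functionality: ∀x ∀y ∀z (Rxy ∧ Rxz → y = z).
F1: fails — a sees both a and b.
F2: satisfies the condition.
F3: satisfies the condition.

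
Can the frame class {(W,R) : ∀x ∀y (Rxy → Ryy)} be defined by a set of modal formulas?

Definable; □(□r → r) defines it

The condition is shift-reflexivity. A defining modal formula is □(□r → r).
Suppose □(□r→r) is valid. Take Rxy and set V(r)={w : Ryw}. Then at y, □r holds; since □(□r→r) at x, □r→r at y, so r at y, i.e. Ryy.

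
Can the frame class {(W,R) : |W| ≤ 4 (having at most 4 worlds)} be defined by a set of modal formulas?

Not modally definable

If a class were modally definable it would be closed under disjoint unions (Goldblatt–Thomason).
Any modal formula valid on each of 5 disjoint one-world frames is valid on their disjoint union (validity is preserved under disjoint unions). Each one-world frame has |W|=1≤4, but the union has |W|=5.
Hence having at most 4 worlds is not modally definable.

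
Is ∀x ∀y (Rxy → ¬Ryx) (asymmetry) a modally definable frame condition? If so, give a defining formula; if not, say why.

No

Modal frame validity is preserved under surjective bounded morphisms.
The 3-cycle (worlds a,b,c with a→b→c→a) is asymmetric. Mapping every world to a single reflexive point • is a surjective bounded morphism, and the reflexive point is not asymmetric (R•• but asymmetry requires ¬R••).
So no modal formula (or set of formulas) defines exactly the asymmetric frames.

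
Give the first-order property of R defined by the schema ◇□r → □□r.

∀x ∀y ∀z ((xRy ∧ xR²z) → ∃w (yRw ∧ z = w))

This is a Sahlqvist (Geach-type) schema ◇^1□^1r → □^2◇^0r.
Minimal-valuation argument: fix x; take any y with xR^1y and any z with xR^2z. Set V(r) to the set of worlds R-reachable from y in exactly 1 step. Then □^1r holds at y, so the antecedent holds at x; validity forces ◇^0r at z, giving a w with zR^0w and yR^1w.
First-order correspondent: ∀x ∀y ∀z ((xRy ∧ xR²z) → ∃w (yRw ∧ z = w)).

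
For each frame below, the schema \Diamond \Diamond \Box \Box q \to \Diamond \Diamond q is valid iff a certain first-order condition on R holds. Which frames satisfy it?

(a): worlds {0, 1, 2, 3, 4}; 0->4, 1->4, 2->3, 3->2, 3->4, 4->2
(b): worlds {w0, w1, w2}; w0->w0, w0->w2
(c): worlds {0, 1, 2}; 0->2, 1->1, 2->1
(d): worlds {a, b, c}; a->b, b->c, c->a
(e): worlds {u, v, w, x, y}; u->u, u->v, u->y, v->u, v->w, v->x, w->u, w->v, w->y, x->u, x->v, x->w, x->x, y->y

This is the axiom for a generalized confluence (Geach) condition; its first-order frame correspondent is \forall x \forall y (x R^2 y \to \exists w (y R^2 w \wedge x R^2 w)).
(a): fails — 2R²4 but no w with 4R²w and 2R²w.
(b): fails — w0R²w2 but no w with w2R²w and w0R²w.
(c): ✓.
(d): fails — aR²c but no w with cR²w and aR²w.
(e): ✓.

(c), (e)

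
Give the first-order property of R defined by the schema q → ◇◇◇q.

This is a Sahlqvist (Geach-type) schema ◇^0□^0q → □^0◇^3q.
Minimal-valuation argument: fix x; take any y with xR^0y and any z with xR^0z. Set V(q) to the set of worlds R-reachable from y in exactly 0 steps. Then □^0q holds at y, so the antecedent holds at x; validity forces ◇^3q at z, giving a w with zR^3w and yR^0w.
First-order correspondent: ∀x ∃w (x = w ∧ xR³w).

∀x ∃w (x = w ∧ xR³w)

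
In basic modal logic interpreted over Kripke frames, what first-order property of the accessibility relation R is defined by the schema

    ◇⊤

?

◇⊤ holds at w iff w has a successor, so frame-validity of ◇⊤ is exactly seriality. Equivalently via □p → ◇p:
Suppose □p→◇p is valid. At any x set V(p)=W. Then □p at x, so ◇p at x, so x has a successor.

seriality: ∀x ∃y Rxy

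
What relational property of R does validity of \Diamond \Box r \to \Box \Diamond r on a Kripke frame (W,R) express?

convergence: \forall x \forall y \forall z (Rxy \wedge Rxz \to \exists w (Ryw \wedge Rzw))

Suppose ◇□r→□◇r is valid. Take Rxy, Rxz and set V(r)={w : Ryw}. Then □r at y so ◇□r at x, so □◇r at x, so ◇r at z, giving w with Rzw and Ryw.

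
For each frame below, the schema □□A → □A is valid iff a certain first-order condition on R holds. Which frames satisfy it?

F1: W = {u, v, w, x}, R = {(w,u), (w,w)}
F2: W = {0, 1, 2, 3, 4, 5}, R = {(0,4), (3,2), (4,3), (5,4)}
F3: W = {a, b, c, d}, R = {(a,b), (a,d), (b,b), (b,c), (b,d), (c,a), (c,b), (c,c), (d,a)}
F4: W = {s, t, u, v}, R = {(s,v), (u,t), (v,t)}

Frame correspondent (Sahlqvist): ∀x ∀y (Rxy → ∃z (Rxz ∧ Rzy)) — i.e. density.
F1: ✓.
F2: fails — R43 but no z with R4z and Rz3.
F3: fails — Rda but no z with Rdz and Rza.
F4: fails — Rvt but no z with Rvz and Rzt.
Valid on: F1.

F1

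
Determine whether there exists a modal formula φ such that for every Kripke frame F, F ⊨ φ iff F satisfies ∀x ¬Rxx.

Not definable by any modal formula

Any modally definable frame class is closed under surjective bounded morphisms.
The 3-cycle (worlds 0,1,2 with 0→1→2→0) is irreflexive, and the map sending every world to a single reflexive point • is a surjective bounded morphism (forth: every edge maps to (•,•); back: every world has a successor). So any modal formula valid on the 3-cycle is also valid on the reflexive point, which is not irreflexive.
So no modal formula (or set of formulas) defines exactly the irreflexive frames.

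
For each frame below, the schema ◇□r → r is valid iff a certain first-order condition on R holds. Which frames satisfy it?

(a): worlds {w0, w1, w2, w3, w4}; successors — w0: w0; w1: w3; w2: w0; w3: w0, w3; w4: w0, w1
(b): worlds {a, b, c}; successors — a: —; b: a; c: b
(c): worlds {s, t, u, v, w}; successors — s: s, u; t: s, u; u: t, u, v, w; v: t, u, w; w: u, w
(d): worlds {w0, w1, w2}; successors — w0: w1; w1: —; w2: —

The schema corresponds to symmetry: ∀x ∀y (Rxy → Ryx).
(a): fails — Rw3w0 but not Rw0w3.
(b): fails — Rba but not Rab.
(c): fails — Rvw but not Rwv.
(d): fails — Rw0w1 but not Rw1w0.
Valid on no frame.

none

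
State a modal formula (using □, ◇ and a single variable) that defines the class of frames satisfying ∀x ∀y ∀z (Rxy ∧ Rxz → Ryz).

◇p → □◇p

The condition is the Euclidean property. The 5 schema ◇p → □◇p defines it.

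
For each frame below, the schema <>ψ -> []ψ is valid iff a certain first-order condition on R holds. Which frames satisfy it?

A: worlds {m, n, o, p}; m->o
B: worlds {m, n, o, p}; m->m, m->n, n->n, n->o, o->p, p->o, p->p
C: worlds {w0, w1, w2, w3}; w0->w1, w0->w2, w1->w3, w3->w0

The schema corresponds to partial functionality: forall x forall y forall z (Rxy & Rxz -> y = z).
A: satisfies the condition.
B: fails — m sees both m and n.
C: fails — w0 sees both w1 and w2.
Valid on: A.

A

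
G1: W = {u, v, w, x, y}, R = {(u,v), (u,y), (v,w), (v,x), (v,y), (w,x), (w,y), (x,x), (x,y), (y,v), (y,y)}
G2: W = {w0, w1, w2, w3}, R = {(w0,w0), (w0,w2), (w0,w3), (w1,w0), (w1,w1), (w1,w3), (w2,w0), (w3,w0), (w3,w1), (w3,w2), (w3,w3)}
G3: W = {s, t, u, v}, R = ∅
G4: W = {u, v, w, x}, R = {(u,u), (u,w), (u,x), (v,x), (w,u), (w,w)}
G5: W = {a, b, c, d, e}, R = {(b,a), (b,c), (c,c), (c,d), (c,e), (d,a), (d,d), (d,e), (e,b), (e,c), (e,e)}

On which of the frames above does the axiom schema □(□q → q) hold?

The schema corresponds to shift-reflexivity: ∀x ∀y (Rxy → Ryy).
G1: fails — Ruv but not Rvv.
G2: fails — Rw3w2 but not Rw2w2.
G3: satisfies the condition.
G4: fails — Rvx but not Rxx.
G5: fails — Reb but not Rbb.

G3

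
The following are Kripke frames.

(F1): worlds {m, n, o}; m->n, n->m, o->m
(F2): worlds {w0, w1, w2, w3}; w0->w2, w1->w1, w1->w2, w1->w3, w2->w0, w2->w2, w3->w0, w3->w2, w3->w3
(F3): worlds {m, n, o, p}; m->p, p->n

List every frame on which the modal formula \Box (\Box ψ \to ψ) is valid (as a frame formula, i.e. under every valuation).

none

This is the axiom for shift-reflexivity; its first-order frame correspondent is \forall x \forall y (Rxy \to Ryy).
(F1): fails — Rom but not Rmm.
(F2): fails — Rw3w0 but not Rw0w0.
(F3): fails — Rpn but not Rnn.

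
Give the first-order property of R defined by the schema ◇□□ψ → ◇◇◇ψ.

This is a Sahlqvist (Geach-type) schema ◇^1□^2ψ → □^0◇^3ψ.
Minimal-valuation argument: fix x; take any y with xR^1y and any z with xR^0z. Set V(ψ) to the set of worlds R-reachable from y in exactly 2 steps. Then □^2ψ holds at y, so the antecedent holds at x; validity forces ◇^3ψ at z, giving a w with zR^3w and yR^2w.
First-order correspondent: ∀x ∀y (xRy → ∃w (yR²w ∧ xR³w)).

∀x ∀y (xRy → ∃w (yR²w ∧ xR³w))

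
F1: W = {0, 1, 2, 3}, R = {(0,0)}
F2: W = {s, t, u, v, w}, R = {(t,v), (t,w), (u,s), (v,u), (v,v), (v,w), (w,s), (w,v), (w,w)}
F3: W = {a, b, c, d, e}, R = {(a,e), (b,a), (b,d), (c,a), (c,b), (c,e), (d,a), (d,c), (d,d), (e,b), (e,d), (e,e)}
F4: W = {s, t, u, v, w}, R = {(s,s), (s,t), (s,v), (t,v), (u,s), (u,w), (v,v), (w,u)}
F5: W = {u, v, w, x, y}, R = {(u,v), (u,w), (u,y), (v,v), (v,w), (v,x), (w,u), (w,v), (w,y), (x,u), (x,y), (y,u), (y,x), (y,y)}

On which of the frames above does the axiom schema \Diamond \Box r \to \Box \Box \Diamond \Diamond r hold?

Frame correspondent (Sahlqvist): \forall x \forall y \forall z ((xRy \wedge x R^2 z) \to \exists w (yRw \wedge z R^2 w)) — i.e. a generalized confluence (Geach) condition.
F1: condition met.
F2: fails — tRv, tR²s but no w* with vRw* and sR²w*.
F3: condition met.
F4: fails — uRw, uR²s but no w* with wRw* and sR²w*.
F5: condition met.
Valid on: F1, F3, F5.

F1, F3, F5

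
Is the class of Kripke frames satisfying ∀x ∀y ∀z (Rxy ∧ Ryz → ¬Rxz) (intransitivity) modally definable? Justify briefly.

Any modally definable frame class is closed under surjective bounded morphisms.
The 5-cycle (worlds w0,w1,w2,w3,w4 with w0→w1→w2→w3→w4→w0) is intransitive. Mapping every world to a single reflexive point • is a surjective bounded morphism; the reflexive point is not intransitive (R••∧R•• but R••).
So the class is not modally definable.

No — not modally definable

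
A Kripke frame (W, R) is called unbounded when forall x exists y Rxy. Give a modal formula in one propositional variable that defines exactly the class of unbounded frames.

□ψ → ◇ψ

This is seriality; the standard corresponding axiom is D: □ψ → ◇ψ.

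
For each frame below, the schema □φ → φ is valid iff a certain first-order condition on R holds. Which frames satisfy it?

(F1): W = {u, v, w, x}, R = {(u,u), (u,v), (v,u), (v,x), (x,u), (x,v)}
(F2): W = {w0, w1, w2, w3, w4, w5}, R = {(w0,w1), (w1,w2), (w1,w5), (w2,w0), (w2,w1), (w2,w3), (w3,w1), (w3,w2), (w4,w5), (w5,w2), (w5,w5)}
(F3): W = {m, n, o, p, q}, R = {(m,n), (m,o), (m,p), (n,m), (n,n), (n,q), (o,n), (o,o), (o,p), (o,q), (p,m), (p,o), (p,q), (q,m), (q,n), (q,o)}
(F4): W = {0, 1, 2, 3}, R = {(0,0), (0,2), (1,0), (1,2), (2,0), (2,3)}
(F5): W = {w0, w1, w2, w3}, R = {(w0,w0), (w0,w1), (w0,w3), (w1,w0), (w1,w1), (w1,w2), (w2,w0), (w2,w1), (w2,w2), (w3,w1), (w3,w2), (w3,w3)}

(F5)

The schema corresponds to reflexivity: ∀x Rxx.
(F1): fails — world v does not see itself.
(F2): fails — world w0 does not see itself.
(F3): fails — world m does not see itself.
(F4): fails — world 1 does not see itself.
(F5): ✓.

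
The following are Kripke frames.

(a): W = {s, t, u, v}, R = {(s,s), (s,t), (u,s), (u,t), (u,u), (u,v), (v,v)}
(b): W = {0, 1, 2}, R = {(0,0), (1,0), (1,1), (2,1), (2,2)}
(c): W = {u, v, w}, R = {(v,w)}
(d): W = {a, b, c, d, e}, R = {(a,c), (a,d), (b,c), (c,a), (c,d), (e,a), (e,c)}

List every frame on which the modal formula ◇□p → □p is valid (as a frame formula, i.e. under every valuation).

The schema corresponds to the Euclidean property: ∀x ∀y ∀z (Rxy ∧ Rxz → Ryz).
(a): fails — Rst and Rss but not Rts.
(b): fails — R10 and R11 but not R01.
(c): fails — Rvw and Rvw but not Rww.
(d): fails — Rac and Rac but not Rcc.
Valid on no frame.

none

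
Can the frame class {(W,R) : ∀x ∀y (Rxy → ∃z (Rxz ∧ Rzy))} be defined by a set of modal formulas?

Yes, by □□r → □r

The condition is density. A defining modal formula is □□r → □r.
Suppose □□r→□r is valid. Take Rxy and set V(r)={w : xR²w}. Then □□r at x, so □r at x, so r at y, i.e. ∃z(Rxz∧Rzy).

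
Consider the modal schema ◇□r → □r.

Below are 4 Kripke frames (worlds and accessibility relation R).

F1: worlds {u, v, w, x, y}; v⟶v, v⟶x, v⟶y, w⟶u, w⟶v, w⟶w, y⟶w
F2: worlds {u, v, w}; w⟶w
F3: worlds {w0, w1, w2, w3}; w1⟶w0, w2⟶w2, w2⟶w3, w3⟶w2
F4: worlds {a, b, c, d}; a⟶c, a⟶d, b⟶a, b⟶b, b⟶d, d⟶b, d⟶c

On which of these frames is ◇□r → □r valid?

The schema corresponds to the Euclidean property: ∀x ∀y ∀z (Rxy ∧ Rxz → Ryz).
F1: fails — Rvx and Rvv but not Rxv.
F2: satisfies the condition.
F3: fails — Rw1w0 and Rw1w0 but not Rw0w0.
F4: fails — Rac and Rac but not Rcc.

F2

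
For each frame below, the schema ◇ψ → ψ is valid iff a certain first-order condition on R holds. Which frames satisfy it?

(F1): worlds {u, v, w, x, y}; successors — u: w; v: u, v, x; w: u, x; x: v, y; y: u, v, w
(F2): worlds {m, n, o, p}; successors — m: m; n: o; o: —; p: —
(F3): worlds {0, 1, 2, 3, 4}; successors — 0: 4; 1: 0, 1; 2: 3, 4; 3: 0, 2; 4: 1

This is the axiom for a generalized confluence (Geach) condition; its first-order frame correspondent is ∀x ∀y (xRy → ∃w (y = w ∧ x = w)).
(F1): fails — uRw but w ≠ u.
(F2): fails — nRo but o ≠ n.
(F3): fails — 0R4 but 4 ≠ 0.
Valid on no frame.

none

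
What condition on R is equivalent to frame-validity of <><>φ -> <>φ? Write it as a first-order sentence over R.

forall x forall y (x R^2 y -> exists w (y = w & xRw))

This is a Sahlqvist (Geach-type) schema ◇^2□^0φ → □^0◇^1φ.
Minimal-valuation argument: fix x; take any y with xR^2y and any z with xR^0z. Set V(φ) to the set of worlds R-reachable from y in exactly 0 steps. Then □^0φ holds at y, so the antecedent holds at x; validity forces ◇^1φ at z, giving a w with zR^1w and yR^0w.
First-order correspondent: forall x forall y (x R^2 y -> exists w (y = w & xRw)).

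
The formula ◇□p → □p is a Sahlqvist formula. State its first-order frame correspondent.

The Euclidean property

This is a form of the 5 axiom.
Its frame correspondent is the Euclidean property — ∀x ∀y ∀z (Rxy ∧ Rxz → Ryz).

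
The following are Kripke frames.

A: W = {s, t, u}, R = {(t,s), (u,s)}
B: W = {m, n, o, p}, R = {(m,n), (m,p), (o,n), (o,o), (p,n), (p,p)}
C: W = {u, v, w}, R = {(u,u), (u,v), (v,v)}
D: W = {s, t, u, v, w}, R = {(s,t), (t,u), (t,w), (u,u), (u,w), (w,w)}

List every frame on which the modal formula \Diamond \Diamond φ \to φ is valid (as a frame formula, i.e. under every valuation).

A

Frame correspondent (Sahlqvist): \forall x \forall y (x R^2 y \to \exists w (y = w \wedge x = w)) — i.e. a generalized confluence (Geach) condition.
A: holds.
B: fails — mR²n but n ≠ m.
C: fails — uR²v but v ≠ u.
D: fails — sR²u but u ≠ s.
Valid on: A.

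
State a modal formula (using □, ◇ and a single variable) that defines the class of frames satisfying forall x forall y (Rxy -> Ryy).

□(□ψ → ψ)

The condition is shift-reflexivity. The T□ schema □(□ψ → ψ) defines it.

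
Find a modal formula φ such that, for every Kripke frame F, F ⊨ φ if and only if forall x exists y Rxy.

□p → ◇p

This is seriality; the standard corresponding axiom is D: □p → ◇p.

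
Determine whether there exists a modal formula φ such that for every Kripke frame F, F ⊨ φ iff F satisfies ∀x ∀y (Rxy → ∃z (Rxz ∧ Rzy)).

The condition is density. A defining modal formula is □□p → □p.
Suppose □□p→□p is valid. Take Rxy and set V(p)={w : xR²w}. Then □□p at x, so □p at x, so p at y, i.e. ∃z(Rxz∧Rzy).

Definable; □□p → □p defines it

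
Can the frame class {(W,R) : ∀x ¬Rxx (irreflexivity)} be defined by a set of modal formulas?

Not modally definable

Modal frame validity is preserved under surjective bounded morphisms.
The 5-cycle (worlds s,t,u,v,w with s→t→u→v→w→s) is irreflexive, and the map sending every world to a single reflexive point • is a surjective bounded morphism (forth: every edge maps to (•,•); back: every world has a successor). So any modal formula valid on the 5-cycle is also valid on the reflexive point, which is not irreflexive.
Hence irreflexivity is not modally definable.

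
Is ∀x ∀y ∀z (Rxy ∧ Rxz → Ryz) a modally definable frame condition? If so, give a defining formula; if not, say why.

Yes — defined by ◇r → □◇r

The condition is the Euclidean property. A defining modal formula is ◇r → □◇r.
Suppose ◇r→□◇r is valid. Take Rxy, Rxz and set V(r)={y}. Then ◇r at x, so □◇r at x, so ◇r at z, so some w with Rzw has r; w=y, i.e. Rzy. By symmetry of the argument, Ryz.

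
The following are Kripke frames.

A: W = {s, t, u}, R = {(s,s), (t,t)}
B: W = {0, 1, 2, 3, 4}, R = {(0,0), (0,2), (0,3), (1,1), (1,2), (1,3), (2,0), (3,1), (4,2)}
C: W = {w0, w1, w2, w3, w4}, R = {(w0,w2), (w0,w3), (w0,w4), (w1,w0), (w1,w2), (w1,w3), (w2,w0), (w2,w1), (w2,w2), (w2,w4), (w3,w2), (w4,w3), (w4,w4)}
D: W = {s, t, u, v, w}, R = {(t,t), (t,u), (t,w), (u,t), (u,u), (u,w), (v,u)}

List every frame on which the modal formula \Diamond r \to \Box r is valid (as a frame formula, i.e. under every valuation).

A

The schema corresponds to partial functionality: \forall x \forall y \forall z (Rxy \wedge Rxz \to y = z).
A: condition met.
B: fails — 0 sees both 0 and 2.
C: fails — w0 sees both w2 and w3.
D: fails — t sees both t and u.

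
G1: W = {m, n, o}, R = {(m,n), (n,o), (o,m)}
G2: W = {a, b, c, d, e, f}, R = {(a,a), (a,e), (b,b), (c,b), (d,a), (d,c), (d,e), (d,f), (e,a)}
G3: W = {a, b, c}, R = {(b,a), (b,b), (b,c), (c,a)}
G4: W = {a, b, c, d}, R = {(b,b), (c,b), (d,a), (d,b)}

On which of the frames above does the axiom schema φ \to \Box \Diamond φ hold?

This is the axiom for symmetry; its first-order frame correspondent is \forall x \forall y (Rxy \to Ryx).
G1: fails — Rno but not Ron.
G2: fails — Rdc but not Rcd.
G3: fails — Rca but not Rac.
G4: fails — Rdb but not Rbd.
Valid on no frame.

none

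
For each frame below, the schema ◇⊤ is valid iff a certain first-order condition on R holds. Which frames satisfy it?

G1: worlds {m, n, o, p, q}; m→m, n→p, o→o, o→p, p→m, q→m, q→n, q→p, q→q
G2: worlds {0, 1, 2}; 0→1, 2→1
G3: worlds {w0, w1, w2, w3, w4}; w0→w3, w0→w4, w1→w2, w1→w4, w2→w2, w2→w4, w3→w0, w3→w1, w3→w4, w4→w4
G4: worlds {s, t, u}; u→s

G1, G3

The schema corresponds to seriality: ∀x ∃y Rxy.
G1: satisfies the condition.
G2: fails — world 1 has no successor.
G3: satisfies the condition.
G4: fails — world s has no successor.
Valid on: G1, G3.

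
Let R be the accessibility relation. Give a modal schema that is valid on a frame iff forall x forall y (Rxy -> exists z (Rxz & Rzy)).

This is density; the standard corresponding axiom is C4: □□s → □s.
Suppose □□s→□s is valid. Take Rxy and set V(s)={w : xR²w}. Then □□s at x, so □s at x, so s at y, i.e. ∃z(Rxz∧Rzy).

□□s → □s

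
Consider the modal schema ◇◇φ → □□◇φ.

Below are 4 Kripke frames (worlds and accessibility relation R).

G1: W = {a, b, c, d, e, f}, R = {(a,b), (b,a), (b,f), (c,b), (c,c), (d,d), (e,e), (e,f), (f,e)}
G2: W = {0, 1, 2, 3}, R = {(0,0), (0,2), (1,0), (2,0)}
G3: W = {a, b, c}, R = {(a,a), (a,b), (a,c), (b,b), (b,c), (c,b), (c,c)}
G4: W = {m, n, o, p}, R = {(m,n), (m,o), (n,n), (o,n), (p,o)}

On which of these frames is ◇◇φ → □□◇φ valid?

This is the axiom for a generalized confluence (Geach) condition; its first-order frame correspondent is ∀x ∀y ∀z ((xR²y ∧ xR²z) → ∃w (y = w ∧ zRw)).
G1: fails — aR²a, aR²a but no w with a=w and aRw.
G2: fails — 0R²2, 0R²2 but no w with 2=w and 2Rw.
G3: fails — aR²a, aR²b but no w with a=w and bRw.
G4: condition met.
Valid on: G4.

G4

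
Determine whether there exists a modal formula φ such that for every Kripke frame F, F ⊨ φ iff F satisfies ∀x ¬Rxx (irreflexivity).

No

If a class were modally definable it would be closed under surjective bounded morphisms (Goldblatt–Thomason).
The 5-cycle (worlds a,b,c,d,e with a→b→c→d→e→a) is irreflexive, and the map sending every world to a single reflexive point • is a surjective bounded morphism (forth: every edge maps to (•,•); back: every world has a successor). So any modal formula valid on the 5-cycle is also valid on the reflexive point, which is not irreflexive.
Hence irreflexivity is not modally definable.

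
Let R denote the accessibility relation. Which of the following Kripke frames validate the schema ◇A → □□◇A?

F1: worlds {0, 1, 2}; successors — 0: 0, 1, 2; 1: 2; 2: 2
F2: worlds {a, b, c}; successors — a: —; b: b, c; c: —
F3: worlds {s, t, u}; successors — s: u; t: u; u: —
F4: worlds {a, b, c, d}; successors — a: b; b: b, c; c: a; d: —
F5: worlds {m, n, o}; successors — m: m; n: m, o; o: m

The schema corresponds to a generalized confluence (Geach) condition: ∀x ∀y ∀z ((xRy ∧ xR²z) → ∃w (y = w ∧ zRw)).
F1: fails — 0R0, 0R²1 but no w with 0=w and 1Rw.
F2: fails — bRb, bR²c but no w with b=w and cRw.
F3: ✓.
F4: fails — aRb, aR²c but no w with b=w and cRw.
F5: fails — nRo, nR²m but no w with o=w and mRw.

F3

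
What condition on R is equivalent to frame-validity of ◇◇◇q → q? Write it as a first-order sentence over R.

∀x ∀y (xR³y → ∃w (y = w ∧ x = w))

This is a Sahlqvist (Geach-type) schema ◇^3□^0q → □^0◇^0q.
First-order correspondent: ∀x ∀y (xR³y → ∃w (y = w ∧ x = w)).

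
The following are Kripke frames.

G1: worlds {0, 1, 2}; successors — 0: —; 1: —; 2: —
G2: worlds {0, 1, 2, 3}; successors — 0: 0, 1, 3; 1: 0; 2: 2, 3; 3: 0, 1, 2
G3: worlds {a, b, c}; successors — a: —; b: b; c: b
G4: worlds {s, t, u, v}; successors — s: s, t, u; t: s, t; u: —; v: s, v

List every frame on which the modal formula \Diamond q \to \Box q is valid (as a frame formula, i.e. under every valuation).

Frame correspondent (Sahlqvist): \forall x \forall y \forall z (Rxy \wedge Rxz \to y = z) — i.e. partial functionality.
G1: satisfies the condition.
G2: fails — 0 sees both 0 and 1.
G3: satisfies the condition.
G4: fails — s sees both s and t.
Valid on: G1, G3.

G1, G3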